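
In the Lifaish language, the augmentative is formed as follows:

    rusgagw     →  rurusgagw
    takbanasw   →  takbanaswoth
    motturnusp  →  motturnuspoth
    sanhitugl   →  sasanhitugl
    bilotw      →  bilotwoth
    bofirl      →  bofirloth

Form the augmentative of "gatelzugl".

gagatelzugl

sanhitugl and bofirl both end in -l yet inflect differently (sasanhitugl, bofirloth), so the final letter is not what conditions the rule; the second-to-last letter is.
"gatelzugl" has second-to-last letter 'g'. The stems whose second-to-last letter is 'g' (rusgagw → rurusgagw, sanhitugl → sasanhitugl) repeat the first consonant+vowel as a prefix.
The other pattern: stems whose second-to-last letter is 'r', 's' or 't' add -oth.
So gatelzugl → gagatelzugl.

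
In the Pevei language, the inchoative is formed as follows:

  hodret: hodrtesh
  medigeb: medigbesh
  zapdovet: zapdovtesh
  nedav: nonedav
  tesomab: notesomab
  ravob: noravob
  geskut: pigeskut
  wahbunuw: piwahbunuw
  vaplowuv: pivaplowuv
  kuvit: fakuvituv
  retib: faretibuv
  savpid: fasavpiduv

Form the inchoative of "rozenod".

norozenod

medigeb and tesomab both end in -b yet inflect differently (medigbesh, notesomab), so the final letter is not what conditions the rule; the last vowel is.
"rozenod" has last vowel 'o'. The one such stem in the data (ravob → noravob) adds the prefix no-, so the same rule applies.
The other patterns: stems whose last vowel is 'e' delete the last vowel and add -esh; stems whose last vowel is 'u' add the prefix pi-; stems whose last vowel is 'i' add fa- … -uv around the stem.
So rozenod → norozenod.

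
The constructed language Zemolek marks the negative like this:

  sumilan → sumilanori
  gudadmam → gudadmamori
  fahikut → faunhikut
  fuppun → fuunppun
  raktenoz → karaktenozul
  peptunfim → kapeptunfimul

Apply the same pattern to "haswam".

haswamori

"haswam" has last vowel 'a'. The stems whose last vowel is 'a' (sumilan → sumilanori, gudadmam → gudadmamori) add -ori.
The other patterns: stems whose last vowel is 'u' insert -un- after the first vowel; stems whose last vowel is 'i' or 'o' add ka- … -ul around the stem.
So haswam → haswamori.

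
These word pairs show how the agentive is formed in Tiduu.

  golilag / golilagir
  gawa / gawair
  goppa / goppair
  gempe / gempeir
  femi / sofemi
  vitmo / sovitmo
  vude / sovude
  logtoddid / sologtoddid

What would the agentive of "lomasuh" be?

gempe and vude both end in -e yet inflect differently (gempeir, sovude), so the final letter is not what conditions the rule; the first letter is.
"lomasuh" begins with l-. The one such stem in the data (logtoddid → sologtoddid) adds the prefix so-, so the same rule applies.
So lomasuh → solomasuh.

solomasuh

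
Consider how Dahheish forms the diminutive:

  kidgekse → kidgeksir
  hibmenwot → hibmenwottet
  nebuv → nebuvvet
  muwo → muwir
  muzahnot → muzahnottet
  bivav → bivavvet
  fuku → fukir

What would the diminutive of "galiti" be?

galitir

"galiti" ends in a vowel. The stems ending in a vowel (kidgekse → kidgeksir, muwo → muwir, fuku → fukir) drop the final letter and add -ir.
The other pattern: stems ending in a consonant double the final consonant and add -et.
So galiti → galitir.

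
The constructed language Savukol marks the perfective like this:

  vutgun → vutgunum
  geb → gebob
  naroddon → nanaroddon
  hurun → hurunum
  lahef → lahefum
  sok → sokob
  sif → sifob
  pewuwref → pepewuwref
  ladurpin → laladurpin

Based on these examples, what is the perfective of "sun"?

"sun" has 1 vowel. The stems with 1 vowel (geb → gebob, sok → sokob, sif → sifob) add -ob.
The other patterns: stems with 2 vowels add -um; stems with 3 vowels repeat the first consonant+vowel as a prefix.
So sun → sunob.

sunob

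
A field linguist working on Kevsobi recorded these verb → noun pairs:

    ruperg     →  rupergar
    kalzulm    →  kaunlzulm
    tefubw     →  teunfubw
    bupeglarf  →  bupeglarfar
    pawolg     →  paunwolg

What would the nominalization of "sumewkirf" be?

sumewkirfar

"sumewkirf" has second-to-last letter 'r'. The stems whose second-to-last letter is 'r' (ruperg → rupergar, bupeglarf → bupeglarfar) add -ar.
The other pattern: stems whose second-to-last letter is 'b' or 'l' insert -un- after the first vowel.
So sumewkirf → sumewkirfar.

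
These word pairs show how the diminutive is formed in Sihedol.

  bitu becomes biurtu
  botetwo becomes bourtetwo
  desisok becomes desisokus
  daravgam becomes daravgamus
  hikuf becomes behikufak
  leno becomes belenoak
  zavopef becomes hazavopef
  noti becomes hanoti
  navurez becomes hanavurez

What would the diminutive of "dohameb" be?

botetwo and leno both end in -o yet inflect differently (bourtetwo, belenoak), so the final letter is not what conditions the rule; the first letter is.
"dohameb" begins with d-. The stems beginning with d- (desisok → desisokus, daravgam → daravgamus) add -us.
The other patterns: stems beginning with b- insert -ur- after the first vowel; stems beginning with h- or l- add be- … -ak around the stem; stems beginning with n- or z- add the prefix ha-.
So dohameb → dohamebus.

dohamebus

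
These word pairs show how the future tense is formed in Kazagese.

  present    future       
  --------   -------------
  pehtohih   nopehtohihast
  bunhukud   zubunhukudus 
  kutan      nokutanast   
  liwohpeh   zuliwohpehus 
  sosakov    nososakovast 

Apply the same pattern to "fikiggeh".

"fikiggeh" has last vowel 'e'. The one such stem in the data (liwohpeh → zuliwohpehus) adds zu- … -us around the stem, so the same rule applies.
So fikiggeh → zufikiggehus.

zufikiggehus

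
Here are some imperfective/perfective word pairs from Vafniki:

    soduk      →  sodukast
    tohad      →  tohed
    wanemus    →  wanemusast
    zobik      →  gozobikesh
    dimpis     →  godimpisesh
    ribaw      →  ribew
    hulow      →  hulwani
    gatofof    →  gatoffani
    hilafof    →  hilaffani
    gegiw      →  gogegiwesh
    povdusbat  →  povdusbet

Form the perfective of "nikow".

nikwani

ribaw and hulow both end in -w yet inflect differently (ribew, hulwani), so the final letter is not what conditions the rule; the last vowel is.
"nikow" has last vowel 'o'. The stems whose last vowel is 'o' (hilafof → hilaffani, hulow → hulwani, gatofof → gatoffani) delete the last vowel and add -ani.
The other patterns: stems whose last vowel is 'a' change the last vowel to 'e'; stems whose last vowel is 'i' add go- … -esh around the stem; stems whose last vowel is 'u' add -ast.
So nikow → nikwani.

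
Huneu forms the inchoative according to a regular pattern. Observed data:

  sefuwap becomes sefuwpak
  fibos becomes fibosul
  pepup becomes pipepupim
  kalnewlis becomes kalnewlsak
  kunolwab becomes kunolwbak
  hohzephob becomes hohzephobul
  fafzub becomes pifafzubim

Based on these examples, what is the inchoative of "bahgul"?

kalnewlis and fibos both end in -s yet inflect differently (kalnewlsak, fibosul), so the final letter is not what conditions the rule; the last vowel is.
"bahgul" has last vowel 'u'. The stems whose last vowel is 'u' (fafzub → pifafzubim, pepup → pipepupim) add pi- … -im around the stem.
So bahgul → pibahgulim.

pibahgulim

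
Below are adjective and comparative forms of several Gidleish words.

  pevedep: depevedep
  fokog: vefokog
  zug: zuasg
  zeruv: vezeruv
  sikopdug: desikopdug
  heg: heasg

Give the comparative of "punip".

zug and fokog both end in -g yet inflect differently (zuasg, vefokog), so the final letter is not what conditions the rule; the number of vowels is.
"punip" has 2 vowels. The stems with 2 vowels (fokog → vefokog, zeruv → vezeruv) add the prefix ve-.
The other patterns: stems with 1 vowel insert -as- after the first vowel; stems with 3 vowels add the prefix de-.
So punip → vepunip.

vepunip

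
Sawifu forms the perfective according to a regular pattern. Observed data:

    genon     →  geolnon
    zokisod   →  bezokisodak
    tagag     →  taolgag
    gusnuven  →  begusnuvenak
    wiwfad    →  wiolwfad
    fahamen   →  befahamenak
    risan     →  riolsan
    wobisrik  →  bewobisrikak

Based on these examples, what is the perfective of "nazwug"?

"nazwug" has 2 vowels. The stems with 2 vowels (tagag → taolgag, genon → geolnon, risan → riolsan) insert -ol- after the first vowel.
So nazwug → naolzwug.

naolzwug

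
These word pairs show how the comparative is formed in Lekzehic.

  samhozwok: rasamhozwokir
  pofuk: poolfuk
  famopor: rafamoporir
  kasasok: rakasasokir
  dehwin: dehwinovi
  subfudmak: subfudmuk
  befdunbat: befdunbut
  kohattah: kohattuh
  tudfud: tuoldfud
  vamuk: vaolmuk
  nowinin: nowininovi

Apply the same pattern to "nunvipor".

pofuk and kasasok both end in -k yet inflect differently (poolfuk, rakasasokir), so the final letter is not what conditions the rule; the last vowel is.
"nunvipor" has last vowel 'o'. The stems whose last vowel is 'o' (kasasok → rakasasokir, samhozwok → rasamhozwokir, famopor → rafamoporir) add ra- … -ir around the stem.
The other patterns: stems whose last vowel is 'i' add -ovi; stems whose last vowel is 'u' insert -ol- after the first vowel; stems whose last vowel is 'a' change the last vowel to 'u'.
So nunvipor → ranunviporir.

ranunviporir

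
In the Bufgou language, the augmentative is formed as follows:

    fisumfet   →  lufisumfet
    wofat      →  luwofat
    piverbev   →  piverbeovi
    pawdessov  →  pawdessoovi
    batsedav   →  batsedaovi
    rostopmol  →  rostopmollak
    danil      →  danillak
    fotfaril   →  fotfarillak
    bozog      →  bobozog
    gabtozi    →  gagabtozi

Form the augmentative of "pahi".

papahi

fisumfet and piverbev both have last vowel 'e' yet inflect differently (lufisumfet, piverbeovi), so the last vowel is not what conditions the rule; the final letter is.
"pahi" ends in -i. The one such stem in the data (gabtozi → gagabtozi) repeats the first consonant+vowel as a prefix (as does bozog), so the same rule applies.
So pahi → papahi.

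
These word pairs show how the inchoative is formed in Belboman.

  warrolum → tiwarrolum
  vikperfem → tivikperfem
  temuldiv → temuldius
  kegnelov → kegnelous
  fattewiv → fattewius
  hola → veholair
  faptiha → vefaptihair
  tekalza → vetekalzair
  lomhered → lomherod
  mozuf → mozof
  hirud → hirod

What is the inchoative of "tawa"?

vikperfem and lomhered both have last vowel 'e' yet inflect differently (tivikperfem, lomherod), so the last vowel is not what conditions the rule; the final letter is.
"tawa" ends in -a. The stems ending in -a (hola → veholair, faptiha → vefaptihair, tekalza → vetekalzair) add ve- … -ir around the stem.
So tawa → vetawair.

vetawair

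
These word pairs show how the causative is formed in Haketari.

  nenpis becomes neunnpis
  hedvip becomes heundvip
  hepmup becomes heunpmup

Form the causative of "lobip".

Every pair shown (nenpis → neunnpis, hedvip → heundvip, hepmup → heunpmup) follows the same rule: insert -un- after the first vowel.
So lobip → lounbip.

lounbip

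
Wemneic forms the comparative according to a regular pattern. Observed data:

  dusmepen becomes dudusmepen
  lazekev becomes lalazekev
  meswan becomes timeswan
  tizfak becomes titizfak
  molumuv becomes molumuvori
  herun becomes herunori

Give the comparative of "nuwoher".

dusmepen and meswan both end in -n yet inflect differently (dudusmepen, timeswan), so the final letter is not what conditions the rule; the last vowel is.
"nuwoher" has last vowel 'e'. The stems whose last vowel is 'e' (dusmepen → dudusmepen, lazekev → lalazekev) repeat the first consonant+vowel as a prefix.
So nuwoher → nunuwoher.

nunuwoher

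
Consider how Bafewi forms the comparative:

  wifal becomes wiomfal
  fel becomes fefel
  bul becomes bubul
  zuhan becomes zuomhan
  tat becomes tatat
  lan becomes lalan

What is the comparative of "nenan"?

neomnan

fel and wifal both end in -l yet inflect differently (fefel, wiomfal), so the final letter is not what conditions the rule; the number of vowels is.
"nenan" has 2 vowels. The stems with 2 vowels (wifal → wiomfal, zuhan → zuomhan) insert -om- after the first vowel.
The other pattern: stems with 1 vowel repeat the first consonant+vowel as a prefix.
So nenan → neomnan.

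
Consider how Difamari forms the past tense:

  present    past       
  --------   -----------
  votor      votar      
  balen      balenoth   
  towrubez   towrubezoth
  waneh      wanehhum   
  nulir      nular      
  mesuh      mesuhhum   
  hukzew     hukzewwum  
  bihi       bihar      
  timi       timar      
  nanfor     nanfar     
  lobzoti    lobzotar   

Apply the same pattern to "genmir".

"genmir" ends in -r. The stems ending in -r (nanfor → nanfar, votor → votar, nulir → nular) change the last vowel to 'a'.
The other patterns: stems ending in -i drop the final letter and add -ar; stems ending in -n or -z add -oth; stems ending in -h or -w double the final consonant and add -um.
So genmir → genmar.

genmar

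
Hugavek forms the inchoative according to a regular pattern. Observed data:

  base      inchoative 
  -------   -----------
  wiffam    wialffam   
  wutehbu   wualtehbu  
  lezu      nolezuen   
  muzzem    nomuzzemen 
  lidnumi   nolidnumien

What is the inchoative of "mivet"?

wutehbu and lezu both end in -u yet inflect differently (wualtehbu, nolezuen), so the final letter is not what conditions the rule; the first letter is.
"mivet" begins with m-. The one such stem in the data (muzzem → nomuzzemen) adds no- … -en around the stem, so the same rule applies.
So mivet → nomiveten.

nomiveten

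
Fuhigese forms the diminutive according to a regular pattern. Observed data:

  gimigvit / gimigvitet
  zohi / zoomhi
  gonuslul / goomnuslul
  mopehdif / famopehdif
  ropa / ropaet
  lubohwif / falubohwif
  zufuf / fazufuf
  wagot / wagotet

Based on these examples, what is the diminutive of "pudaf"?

fapudaf

lubohwif and gimigvit both have last vowel 'i' yet inflect differently (falubohwif, gimigvitet), so the last vowel is not what conditions the rule; the final letter is.
"pudaf" ends in -f. The stems ending in -f (lubohwif → falubohwif, mopehdif → famopehdif, zufuf → fazufuf) add the prefix fa-.
So pudaf → fapudaf.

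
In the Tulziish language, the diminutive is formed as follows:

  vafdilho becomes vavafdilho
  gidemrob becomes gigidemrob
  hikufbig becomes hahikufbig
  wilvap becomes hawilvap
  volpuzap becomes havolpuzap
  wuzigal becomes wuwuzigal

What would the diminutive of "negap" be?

"negap" ends in -p. The stems ending in -p (wilvap → hawilvap, volpuzap → havolpuzap) add the prefix ha-.
The other pattern: stems ending in -b, -l or -o repeat the first consonant+vowel as a prefix.
So negap → hanegap.

hanegap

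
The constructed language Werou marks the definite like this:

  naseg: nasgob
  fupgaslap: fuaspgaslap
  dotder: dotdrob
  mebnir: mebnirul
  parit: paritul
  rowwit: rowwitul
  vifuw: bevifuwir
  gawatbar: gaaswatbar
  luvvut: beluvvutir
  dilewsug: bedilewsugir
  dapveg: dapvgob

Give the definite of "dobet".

"dobet" has last vowel 'e'. The stems whose last vowel is 'e' (dotder → dotdrob, naseg → nasgob, dapveg → dapvgob) delete the last vowel and add -ob.
The other patterns: stems whose last vowel is 'u' add be- … -ir around the stem; stems whose last vowel is 'i' add -ul; stems whose last vowel is 'a' insert -as- after the first vowel.
So dobet → dobtob.

dobtob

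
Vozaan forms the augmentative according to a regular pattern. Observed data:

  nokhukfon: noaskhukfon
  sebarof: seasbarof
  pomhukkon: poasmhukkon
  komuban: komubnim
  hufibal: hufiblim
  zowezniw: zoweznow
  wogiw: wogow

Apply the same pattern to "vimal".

vimlim

nokhukfon and komuban both end in -n yet inflect differently (noaskhukfon, komubnim), so the final letter is not what conditions the rule; the last vowel is.
"vimal" has last vowel 'a'. The stems whose last vowel is 'a' (komuban → komubnim, hufibal → hufiblim) delete the last vowel and add -im.
So vimal → vimlim.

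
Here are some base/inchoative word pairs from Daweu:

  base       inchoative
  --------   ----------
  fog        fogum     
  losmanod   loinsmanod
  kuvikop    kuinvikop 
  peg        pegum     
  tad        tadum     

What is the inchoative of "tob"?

tobum

tad and losmanod both end in -d yet inflect differently (tadum, loinsmanod), so the final letter is not what conditions the rule; the number of vowels is.
"tob" has 1 vowel. The stems with 1 vowel (peg → pegum, fog → fogum, tad → tadum) add -um.
The other pattern: stems with 3 vowels insert -in- after the first vowel.
So tob → tobum.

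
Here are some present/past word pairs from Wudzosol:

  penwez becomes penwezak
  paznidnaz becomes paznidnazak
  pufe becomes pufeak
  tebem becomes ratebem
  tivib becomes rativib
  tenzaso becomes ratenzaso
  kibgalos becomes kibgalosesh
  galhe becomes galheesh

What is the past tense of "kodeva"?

pufe and galhe both end in -e yet inflect differently (pufeak, galheesh), so the final letter is not what conditions the rule; the first letter is.
"kodeva" begins with k-. The one such stem in the data (kibgalos → kibgalosesh) adds -esh, so the same rule applies.
The other patterns: stems beginning with p- add -ak; stems beginning with t- add the prefix ra-.
So kodeva → kodevaesh.

kodevaesh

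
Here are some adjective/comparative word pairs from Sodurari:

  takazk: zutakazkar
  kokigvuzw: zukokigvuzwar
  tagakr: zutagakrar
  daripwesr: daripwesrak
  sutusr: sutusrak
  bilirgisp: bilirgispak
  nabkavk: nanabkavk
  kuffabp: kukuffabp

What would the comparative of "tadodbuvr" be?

tatadodbuvr

tagakr and daripwesr both end in -r yet inflect differently (zutagakrar, daripwesrak), so the final letter is not what conditions the rule; the second-to-last letter is.
"tadodbuvr" has second-to-last letter 'v'. The one such stem in the data (nabkavk → nanabkavk) repeats the first consonant+vowel as a prefix (as does kuffabp), so the same rule applies.
The other patterns: stems whose second-to-last letter is 'k' or 'z' add zu- … -ar around the stem; stems whose second-to-last letter is 's' add -ak.
So tadodbuvr → tatadodbuvr.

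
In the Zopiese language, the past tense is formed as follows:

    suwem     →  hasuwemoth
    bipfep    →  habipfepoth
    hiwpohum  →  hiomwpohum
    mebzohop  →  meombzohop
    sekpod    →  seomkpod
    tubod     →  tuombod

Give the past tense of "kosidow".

koomsidow

"kosidow" has last vowel 'o'. The stems whose last vowel is 'o' (mebzohop → meombzohop, sekpod → seomkpod, tubod → tuombod) insert -om- after the first vowel.
The other pattern: stems whose last vowel is 'e' add ha- … -oth around the stem.
So kosidow → koomsidow.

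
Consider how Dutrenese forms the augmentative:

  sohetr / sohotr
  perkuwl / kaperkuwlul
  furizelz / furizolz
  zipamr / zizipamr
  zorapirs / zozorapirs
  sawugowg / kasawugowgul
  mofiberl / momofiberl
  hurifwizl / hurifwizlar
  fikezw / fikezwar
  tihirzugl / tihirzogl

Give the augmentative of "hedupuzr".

hurifwizl and perkuwl both end in -l yet inflect differently (hurifwizlar, kaperkuwlul), so the final letter is not what conditions the rule; the second-to-last letter is.
"hedupuzr" has second-to-last letter 'z'. The stems whose second-to-last letter is 'z' (hurifwizl → hurifwizlar, fikezw → fikezwar) add -ar.
The other patterns: stems whose second-to-last letter is 'w' add ka- … -ul around the stem; stems whose second-to-last letter is 'm' or 'r' repeat the first consonant+vowel as a prefix; stems whose second-to-last letter is 'g', 'l' or 't' change the last vowel to 'o'.
So hedupuzr → hedupuzrar.

hedupuzrar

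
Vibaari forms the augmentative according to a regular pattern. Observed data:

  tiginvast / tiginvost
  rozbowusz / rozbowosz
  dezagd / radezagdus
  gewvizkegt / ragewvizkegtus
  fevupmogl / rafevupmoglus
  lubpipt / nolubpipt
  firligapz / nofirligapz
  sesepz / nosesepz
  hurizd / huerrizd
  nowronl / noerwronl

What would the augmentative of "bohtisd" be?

bohtosd

tiginvast and gewvizkegt both end in -t yet inflect differently (tiginvost, ragewvizkegtus), so the final letter is not what conditions the rule; the second-to-last letter is.
"bohtisd" has second-to-last letter 's'. The stems whose second-to-last letter is 's' (tiginvast → tiginvost, rozbowusz → rozbowosz) change the last vowel to 'o'.
So bohtisd → bohtosd.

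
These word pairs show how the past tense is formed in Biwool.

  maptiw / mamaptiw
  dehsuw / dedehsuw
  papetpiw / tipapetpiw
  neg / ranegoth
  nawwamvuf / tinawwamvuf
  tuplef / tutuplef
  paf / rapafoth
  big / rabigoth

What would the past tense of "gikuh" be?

gigikuh

paf and tuplef both end in -f yet inflect differently (rapafoth, tutuplef), so the final letter is not what conditions the rule; the number of vowels is.
"gikuh" has 2 vowels. The stems with 2 vowels (maptiw → mamaptiw, tuplef → tutuplef, dehsuw → dedehsuw) repeat the first consonant+vowel as a prefix.
The other patterns: stems with 1 vowel add ra- … -oth around the stem; stems with 3 vowels add the prefix ti-.
So gikuh → gigikuh.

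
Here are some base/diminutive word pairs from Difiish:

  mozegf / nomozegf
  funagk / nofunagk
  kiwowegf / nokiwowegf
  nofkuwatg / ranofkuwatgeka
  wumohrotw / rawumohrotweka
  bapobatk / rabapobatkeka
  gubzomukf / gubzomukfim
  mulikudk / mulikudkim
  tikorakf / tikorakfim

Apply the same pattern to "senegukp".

senegukpim

funagk and bapobatk both end in -k yet inflect differently (nofunagk, rabapobatkeka), so the final letter is not what conditions the rule; the second-to-last letter is.
"senegukp" has second-to-last letter 'k'. The stems whose second-to-last letter is 'k' (gubzomukf → gubzomukfim, tikorakf → tikorakfim) add -im.
The other patterns: stems whose second-to-last letter is 'g' add the prefix no-; stems whose second-to-last letter is 't' add ra- … -eka around the stem.
So senegukp → senegukpim.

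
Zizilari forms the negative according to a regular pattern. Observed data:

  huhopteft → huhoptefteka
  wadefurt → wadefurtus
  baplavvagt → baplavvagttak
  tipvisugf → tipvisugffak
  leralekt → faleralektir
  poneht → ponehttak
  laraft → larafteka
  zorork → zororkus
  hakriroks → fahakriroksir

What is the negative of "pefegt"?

pefegttak

huhopteft and wadefurt both end in -t yet inflect differently (huhoptefteka, wadefurtus), so the final letter is not what conditions the rule; the second-to-last letter is.
"pefegt" has second-to-last letter 'g'. The stems whose second-to-last letter is 'g' (tipvisugf → tipvisugffak, baplavvagt → baplavvagttak) double the final consonant and add -ak.
So pefegt → pefegttak.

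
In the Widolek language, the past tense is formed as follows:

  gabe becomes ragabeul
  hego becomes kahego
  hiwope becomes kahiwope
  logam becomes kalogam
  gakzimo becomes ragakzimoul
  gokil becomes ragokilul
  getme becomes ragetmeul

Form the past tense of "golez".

gakzimo and hego both end in -o yet inflect differently (ragakzimoul, kahego), so the final letter is not what conditions the rule; the first letter is.
"golez" begins with g-. The stems beginning with g- (gabe → ragabeul, gakzimo → ragakzimoul, gokil → ragokilul) add ra- … -ul around the stem.
The other pattern: stems beginning with h- or l- add the prefix ka-.
So golez → ragolezul.

ragolezul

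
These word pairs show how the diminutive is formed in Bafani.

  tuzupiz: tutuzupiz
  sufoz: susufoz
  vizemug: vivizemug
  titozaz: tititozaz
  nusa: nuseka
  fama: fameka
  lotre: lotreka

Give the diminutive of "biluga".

bilugeka

titozaz and nusa both have last vowel 'a' yet inflect differently (tititozaz, nuseka), so the last vowel is not what conditions the rule; whether the stem ends in a vowel or a consonant is.
"biluga" ends in a vowel. The stems ending in a vowel (nusa → nuseka, fama → fameka, lotre → lotreka) drop the final letter and add -eka.
The other pattern: stems ending in a consonant repeat the first consonant+vowel as a prefix.
So biluga → bilugeka.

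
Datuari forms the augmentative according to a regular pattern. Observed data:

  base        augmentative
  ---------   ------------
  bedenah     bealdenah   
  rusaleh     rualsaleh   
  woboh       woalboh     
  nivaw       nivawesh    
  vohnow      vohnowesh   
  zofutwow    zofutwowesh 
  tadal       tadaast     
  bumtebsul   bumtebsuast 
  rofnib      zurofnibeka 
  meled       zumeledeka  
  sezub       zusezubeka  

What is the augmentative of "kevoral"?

"kevoral" ends in -l. The stems ending in -l (tadal → tadaast, bumtebsul → bumtebsuast) drop the final letter and add -ast.
So kevoral → kevoraast.

kevoraast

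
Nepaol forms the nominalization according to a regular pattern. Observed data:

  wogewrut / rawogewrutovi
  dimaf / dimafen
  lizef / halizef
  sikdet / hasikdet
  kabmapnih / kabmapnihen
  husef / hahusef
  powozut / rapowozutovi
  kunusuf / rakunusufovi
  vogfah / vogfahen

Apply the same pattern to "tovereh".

kunusuf and husef both end in -f yet inflect differently (rakunusufovi, hahusef), so the final letter is not what conditions the rule; the last vowel is.
"tovereh" has last vowel 'e'. The stems whose last vowel is 'e' (husef → hahusef, sikdet → hasikdet, lizef → halizef) add the prefix ha-.
The other patterns: stems whose last vowel is 'u' add ra- … -ovi around the stem; stems whose last vowel is 'a' or 'i' add -en.
So tovereh → hatovereh.

hatovereh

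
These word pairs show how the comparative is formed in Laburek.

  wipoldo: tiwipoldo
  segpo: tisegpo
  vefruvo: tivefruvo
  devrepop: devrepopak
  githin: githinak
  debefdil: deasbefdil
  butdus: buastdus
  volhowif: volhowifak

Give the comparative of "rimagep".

wipoldo and devrepop both have last vowel 'o' yet inflect differently (tiwipoldo, devrepopak), so the last vowel is not what conditions the rule; the final letter is.
"rimagep" ends in -p. The one such stem in the data (devrepop → devrepopak) adds -ak, so the same rule applies.
So rimagep → rimagepak.

rimagepak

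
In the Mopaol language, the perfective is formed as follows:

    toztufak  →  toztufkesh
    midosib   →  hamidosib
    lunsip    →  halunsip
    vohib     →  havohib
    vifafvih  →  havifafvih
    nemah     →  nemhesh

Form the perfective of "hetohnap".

vifafvih and nemah both end in -h yet inflect differently (havifafvih, nemhesh), so the final letter is not what conditions the rule; the last vowel is.
"hetohnap" has last vowel 'a'. The stems whose last vowel is 'a' (toztufak → toztufkesh, nemah → nemhesh) delete the last vowel and add -esh.
The other pattern: stems whose last vowel is 'i' add the prefix ha-.
So hetohnap → hetohnpesh.

hetohnpesh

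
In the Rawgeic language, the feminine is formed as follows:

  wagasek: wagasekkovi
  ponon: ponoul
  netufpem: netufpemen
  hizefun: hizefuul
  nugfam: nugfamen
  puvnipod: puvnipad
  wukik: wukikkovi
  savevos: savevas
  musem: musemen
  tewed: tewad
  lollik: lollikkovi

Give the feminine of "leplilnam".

netufpem and wagasek both have last vowel 'e' yet inflect differently (netufpemen, wagasekkovi), so the last vowel is not what conditions the rule; the final letter is.
"leplilnam" ends in -m. The stems ending in -m (netufpem → netufpemen, nugfam → nugfamen, musem → musemen) add -en.
So leplilnam → leplilnamen.

leplilnamen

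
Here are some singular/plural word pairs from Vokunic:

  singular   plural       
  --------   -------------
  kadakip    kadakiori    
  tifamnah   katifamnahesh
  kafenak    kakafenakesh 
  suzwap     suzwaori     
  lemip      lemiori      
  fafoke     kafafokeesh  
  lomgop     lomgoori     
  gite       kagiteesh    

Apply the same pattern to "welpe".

kawelpeesh

suzwap and kafenak both have last vowel 'a' yet inflect differently (suzwaori, kakafenakesh), so the last vowel is not what conditions the rule; the final letter is.
"welpe" ends in -e. The stems ending in -e (fafoke → kafafokeesh, gite → kagiteesh) add ka- … -esh around the stem.
The other pattern: stems ending in -p drop the final letter and add -ori.
So welpe → kawelpeesh.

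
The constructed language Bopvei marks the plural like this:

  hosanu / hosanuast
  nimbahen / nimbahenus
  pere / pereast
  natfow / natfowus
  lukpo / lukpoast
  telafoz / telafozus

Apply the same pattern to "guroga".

nimbahen and pere both have last vowel 'e' yet inflect differently (nimbahenus, pereast), so the last vowel is not what conditions the rule; whether the stem ends in a vowel or a consonant is.
"guroga" ends in a vowel. The stems ending in a vowel (pere → pereast, lukpo → lukpoast, hosanu → hosanuast) add -ast.
The other pattern: stems ending in a consonant add -us.
So guroga → gurogaast.

gurogaast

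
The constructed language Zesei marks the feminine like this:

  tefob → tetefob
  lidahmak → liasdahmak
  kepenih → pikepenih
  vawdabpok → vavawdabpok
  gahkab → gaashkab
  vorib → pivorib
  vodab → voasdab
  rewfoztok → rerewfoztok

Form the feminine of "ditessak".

lidahmak and vawdabpok both end in -k yet inflect differently (liasdahmak, vavawdabpok), so the final letter is not what conditions the rule; the last vowel is.
"ditessak" has last vowel 'a'. The stems whose last vowel is 'a' (vodab → voasdab, lidahmak → liasdahmak, gahkab → gaashkab) insert -as- after the first vowel.
So ditessak → diastessak.

diastessak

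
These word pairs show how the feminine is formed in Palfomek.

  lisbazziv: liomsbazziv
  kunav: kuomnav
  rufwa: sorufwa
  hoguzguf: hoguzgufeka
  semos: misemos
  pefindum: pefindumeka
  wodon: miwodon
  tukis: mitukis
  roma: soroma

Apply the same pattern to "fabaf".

kunav and rufwa both have last vowel 'a' yet inflect differently (kuomnav, sorufwa), so the last vowel is not what conditions the rule; the final letter is.
"fabaf" ends in -f. The one such stem in the data (hoguzguf → hoguzgufeka) adds -eka, so the same rule applies.
The other patterns: stems ending in -v insert -om- after the first vowel; stems ending in -a add the prefix so-; stems ending in -n or -s add the prefix mi-.
So fabaf → fabafeka.

fabafeka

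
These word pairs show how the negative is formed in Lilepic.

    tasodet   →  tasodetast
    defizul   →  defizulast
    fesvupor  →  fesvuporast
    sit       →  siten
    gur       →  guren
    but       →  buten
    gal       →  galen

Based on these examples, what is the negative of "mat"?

tasodet and sit both end in -t yet inflect differently (tasodetast, siten), so the final letter is not what conditions the rule; the number of vowels is.
"mat" has 1 vowel. The stems with 1 vowel (sit → siten, gur → guren, but → buten) add -en.
The other pattern: stems with 3 vowels add -ast.
So mat → maten.

maten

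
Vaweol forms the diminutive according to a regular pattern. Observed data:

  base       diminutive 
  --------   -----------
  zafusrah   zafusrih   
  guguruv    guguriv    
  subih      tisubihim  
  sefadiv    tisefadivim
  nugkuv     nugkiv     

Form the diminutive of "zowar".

zowir

"zowar" has last vowel 'a'. The one such stem in the data (zafusrah → zafusrih) changes the last vowel to 'i' (as do nugkuv, guguruv), so the same rule applies.
The other pattern: stems whose last vowel is 'i' add ti- … -im around the stem.
So zowar → zowir.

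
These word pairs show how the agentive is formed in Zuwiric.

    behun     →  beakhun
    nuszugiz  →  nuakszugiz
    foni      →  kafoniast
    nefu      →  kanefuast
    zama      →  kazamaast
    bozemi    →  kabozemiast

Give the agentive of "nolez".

noaklez

nuszugiz and foni both have last vowel 'i' yet inflect differently (nuakszugiz, kafoniast), so the last vowel is not what conditions the rule; whether the stem ends in a vowel or a consonant is.
"nolez" ends in a consonant. The stems ending in a consonant (behun → beakhun, nuszugiz → nuakszugiz) insert -ak- after the first vowel.
So nolez → noaklez.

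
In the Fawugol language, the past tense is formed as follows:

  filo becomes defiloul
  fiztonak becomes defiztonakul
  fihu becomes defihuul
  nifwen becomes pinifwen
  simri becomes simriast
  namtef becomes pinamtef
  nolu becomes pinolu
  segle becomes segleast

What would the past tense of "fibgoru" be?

nolu and fihu both end in -u yet inflect differently (pinolu, defihuul), so the final letter is not what conditions the rule; the first letter is.
"fibgoru" begins with f-. The stems beginning with f- (fiztonak → defiztonakul, filo → defiloul, fihu → defihuul) add de- … -ul around the stem.
The other patterns: stems beginning with n- add the prefix pi-; stems beginning with s- add -ast.
So fibgoru → defibgoruul.

defibgoruul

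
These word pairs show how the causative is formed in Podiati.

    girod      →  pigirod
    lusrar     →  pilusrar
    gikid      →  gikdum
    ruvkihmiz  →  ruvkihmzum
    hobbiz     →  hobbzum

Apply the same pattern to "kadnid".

gikid and girod both end in -d yet inflect differently (gikdum, pigirod), so the final letter is not what conditions the rule; the last vowel is.
"kadnid" has last vowel 'i'. The stems whose last vowel is 'i' (hobbiz → hobbzum, gikid → gikdum, ruvkihmiz → ruvkihmzum) delete the last vowel and add -um.
The other pattern: stems whose last vowel is 'a' or 'o' add the prefix pi-.
So kadnid → kadndum.

kadndum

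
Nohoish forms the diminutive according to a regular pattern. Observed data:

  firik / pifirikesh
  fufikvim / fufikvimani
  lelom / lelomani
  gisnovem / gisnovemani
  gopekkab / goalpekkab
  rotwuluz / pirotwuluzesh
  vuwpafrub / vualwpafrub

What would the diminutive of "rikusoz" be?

fufikvim and firik both have last vowel 'i' yet inflect differently (fufikvimani, pifirikesh), so the last vowel is not what conditions the rule; the final letter is.
"rikusoz" ends in -z. The one such stem in the data (rotwuluz → pirotwuluzesh) adds pi- … -esh around the stem, so the same rule applies.
So rikusoz → pirikusozesh.

pirikusozesh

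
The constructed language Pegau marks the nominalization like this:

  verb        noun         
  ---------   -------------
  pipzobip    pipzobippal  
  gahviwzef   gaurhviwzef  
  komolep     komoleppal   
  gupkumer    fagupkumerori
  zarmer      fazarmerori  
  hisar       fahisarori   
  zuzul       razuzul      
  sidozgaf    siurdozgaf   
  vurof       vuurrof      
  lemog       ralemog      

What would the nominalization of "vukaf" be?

vuurkaf

"vukaf" ends in -f. The stems ending in -f (sidozgaf → siurdozgaf, vurof → vuurrof, gahviwzef → gaurhviwzef) insert -ur- after the first vowel.
So vukaf → vuurkaf.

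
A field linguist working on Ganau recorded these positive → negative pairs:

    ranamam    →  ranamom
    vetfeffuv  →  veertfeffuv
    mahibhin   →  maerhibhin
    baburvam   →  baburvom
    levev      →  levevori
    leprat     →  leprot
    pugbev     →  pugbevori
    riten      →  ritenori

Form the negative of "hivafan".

"hivafan" has last vowel 'a'. The stems whose last vowel is 'a' (baburvam → baburvom, ranamam → ranamom, leprat → leprot) change the last vowel to 'o'.
So hivafan → hivafon.

hivafon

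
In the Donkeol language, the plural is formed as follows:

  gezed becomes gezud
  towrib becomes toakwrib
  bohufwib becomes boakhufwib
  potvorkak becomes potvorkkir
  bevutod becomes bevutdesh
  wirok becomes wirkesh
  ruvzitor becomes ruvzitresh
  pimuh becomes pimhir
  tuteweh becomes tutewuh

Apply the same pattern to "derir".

"derir" has last vowel 'i'. The stems whose last vowel is 'i' (towrib → toakwrib, bohufwib → boakhufwib) insert -ak- after the first vowel.
So derir → deakrir.

deakrir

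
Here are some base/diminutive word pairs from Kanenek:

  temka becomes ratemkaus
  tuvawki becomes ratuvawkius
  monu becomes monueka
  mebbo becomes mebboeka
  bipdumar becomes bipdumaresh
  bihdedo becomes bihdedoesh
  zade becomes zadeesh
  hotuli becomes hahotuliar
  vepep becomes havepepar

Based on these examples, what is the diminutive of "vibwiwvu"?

havibwiwvuar

mebbo and bihdedo both end in -o yet inflect differently (mebboeka, bihdedoesh), so the final letter is not what conditions the rule; the first letter is.
"vibwiwvu" begins with v-. The one such stem in the data (vepep → havepepar) adds ha- … -ar around the stem, so the same rule applies.
The other patterns: stems beginning with t- add ra- … -us around the stem; stems beginning with m- add -eka; stems beginning with b- or z- add -esh.
So vibwiwvu → havibwiwvuar.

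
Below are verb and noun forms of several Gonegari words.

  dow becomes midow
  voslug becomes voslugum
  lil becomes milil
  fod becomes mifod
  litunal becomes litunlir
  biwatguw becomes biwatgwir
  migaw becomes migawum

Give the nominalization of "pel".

mipel

dow and migaw both end in -w yet inflect differently (midow, migawum), so the final letter is not what conditions the rule; the number of vowels is.
"pel" has 1 vowel. The stems with 1 vowel (dow → midow, fod → mifod, lil → milil) add the prefix mi-.
The other patterns: stems with 2 vowels add -um; stems with 3 vowels delete the last vowel and add -ir.
So pel → mipel.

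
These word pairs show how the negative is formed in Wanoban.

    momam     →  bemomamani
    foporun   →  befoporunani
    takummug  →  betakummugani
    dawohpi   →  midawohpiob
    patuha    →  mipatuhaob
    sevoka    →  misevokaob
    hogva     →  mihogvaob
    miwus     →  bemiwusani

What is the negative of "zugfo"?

momam and sevoka both have last vowel 'a' yet inflect differently (bemomamani, misevokaob), so the last vowel is not what conditions the rule; whether the stem ends in a vowel or a consonant is.
"zugfo" ends in a vowel. The stems ending in a vowel (sevoka → misevokaob, hogva → mihogvaob, dawohpi → midawohpiob) add mi- … -ob around the stem.
So zugfo → mizugfoob.

mizugfoob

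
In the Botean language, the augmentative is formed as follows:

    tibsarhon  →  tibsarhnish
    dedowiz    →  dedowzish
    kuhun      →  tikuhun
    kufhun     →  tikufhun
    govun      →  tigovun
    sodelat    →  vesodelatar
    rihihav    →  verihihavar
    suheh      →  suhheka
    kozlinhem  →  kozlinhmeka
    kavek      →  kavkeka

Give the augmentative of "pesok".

tibsarhon and kuhun both end in -n yet inflect differently (tibsarhnish, tikuhun), so the final letter is not what conditions the rule; the last vowel is.
"pesok" has last vowel 'o'. The one such stem in the data (tibsarhon → tibsarhnish) deletes the last vowel and adds -ish (as does dedowiz), so the same rule applies.
So pesok → peskish.

peskish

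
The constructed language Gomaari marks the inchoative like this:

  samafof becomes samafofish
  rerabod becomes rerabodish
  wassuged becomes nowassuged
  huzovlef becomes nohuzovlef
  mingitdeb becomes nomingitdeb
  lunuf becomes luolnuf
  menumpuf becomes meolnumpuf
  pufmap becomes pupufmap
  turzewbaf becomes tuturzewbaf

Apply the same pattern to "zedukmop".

zedukmopish

rerabod and wassuged both end in -d yet inflect differently (rerabodish, nowassuged), so the final letter is not what conditions the rule; the last vowel is.
"zedukmop" has last vowel 'o'. The stems whose last vowel is 'o' (samafof → samafofish, rerabod → rerabodish) add -ish.
So zedukmop → zedukmopish.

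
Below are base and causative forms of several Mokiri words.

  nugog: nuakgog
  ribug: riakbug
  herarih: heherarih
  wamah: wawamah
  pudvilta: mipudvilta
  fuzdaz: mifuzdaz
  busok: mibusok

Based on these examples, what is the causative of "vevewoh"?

vevevewoh

wamah and pudvilta both have last vowel 'a' yet inflect differently (wawamah, mipudvilta), so the last vowel is not what conditions the rule; the final letter is.
"vevewoh" ends in -h. The stems ending in -h (herarih → heherarih, wamah → wawamah) repeat the first consonant+vowel as a prefix.
So vevewoh → vevevewoh.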